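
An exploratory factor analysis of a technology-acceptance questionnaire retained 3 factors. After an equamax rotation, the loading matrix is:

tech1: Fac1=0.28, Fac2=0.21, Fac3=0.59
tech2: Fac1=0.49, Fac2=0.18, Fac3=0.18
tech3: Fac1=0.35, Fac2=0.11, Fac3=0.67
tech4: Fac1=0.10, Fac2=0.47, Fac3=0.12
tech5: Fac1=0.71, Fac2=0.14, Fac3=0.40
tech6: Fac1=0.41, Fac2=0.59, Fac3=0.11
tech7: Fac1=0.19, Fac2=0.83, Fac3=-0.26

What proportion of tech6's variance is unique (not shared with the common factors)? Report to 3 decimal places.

0.472

h² = 0.41² + 0.59² + 0.11² = 0.1681 + 0.3481 + 0.0121 = 0.5283
Uniqueness u² = 1 − h² = 1 − 0.5283 = 0.4717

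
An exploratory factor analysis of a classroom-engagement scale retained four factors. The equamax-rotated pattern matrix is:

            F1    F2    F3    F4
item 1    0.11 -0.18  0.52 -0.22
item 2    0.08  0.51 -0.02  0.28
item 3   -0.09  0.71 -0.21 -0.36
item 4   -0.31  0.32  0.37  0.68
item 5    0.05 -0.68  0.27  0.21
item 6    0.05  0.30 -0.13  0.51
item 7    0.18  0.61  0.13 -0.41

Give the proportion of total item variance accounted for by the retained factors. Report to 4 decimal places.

0.5333

Communalities: 0.3633, 0.3453, 0.6859, 0.7978, 0.5819, 0.3695, 0.5895; Σh² = 3.7332.
Total variance with 7 standardized items is 7, so the solution explains 3.7332/7 = 0.5333.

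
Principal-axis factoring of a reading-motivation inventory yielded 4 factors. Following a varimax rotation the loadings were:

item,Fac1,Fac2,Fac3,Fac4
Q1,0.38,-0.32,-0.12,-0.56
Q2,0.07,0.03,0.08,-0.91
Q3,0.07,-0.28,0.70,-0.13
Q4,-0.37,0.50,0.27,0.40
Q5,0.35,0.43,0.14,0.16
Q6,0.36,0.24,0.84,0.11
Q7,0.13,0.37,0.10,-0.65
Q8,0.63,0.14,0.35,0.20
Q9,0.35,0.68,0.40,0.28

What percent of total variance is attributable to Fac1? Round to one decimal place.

12.0%

SS loadings for Fac1 = 0.38² + 0.07² + 0.07² + (-0.37)² + 0.35² + 0.36² + 0.13² + 0.63² + 0.35² = 1.0795
With 9 standardized items, total variance = 9. Proportion = 1.0795/9 = 0.1199 → 11.99%.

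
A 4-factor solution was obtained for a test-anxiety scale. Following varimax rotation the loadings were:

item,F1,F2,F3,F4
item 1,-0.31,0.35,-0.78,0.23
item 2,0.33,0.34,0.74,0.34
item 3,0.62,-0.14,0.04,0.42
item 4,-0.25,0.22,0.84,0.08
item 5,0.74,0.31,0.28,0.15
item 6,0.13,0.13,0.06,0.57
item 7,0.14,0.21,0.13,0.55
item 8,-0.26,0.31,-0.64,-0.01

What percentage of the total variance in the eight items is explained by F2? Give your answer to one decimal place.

7.0%

SS loadings for F2 = 0.35² + 0.34² + (-0.14)² + 0.22² + 0.31² + 0.13² + 0.21² + 0.31² = 0.5593
With 8 standardized items, total variance = 8. Proportion = 0.5593/8 = 0.0699 → 6.99%.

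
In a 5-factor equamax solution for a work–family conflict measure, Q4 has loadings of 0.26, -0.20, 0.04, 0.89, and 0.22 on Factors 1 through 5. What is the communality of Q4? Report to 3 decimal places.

h² = 0.26² + (-0.20)² + 0.04² + 0.89² + 0.22² = 0.0676 + 0.0400 + 0.0016 + 0.7921 + 0.0484 = 0.9497

0.950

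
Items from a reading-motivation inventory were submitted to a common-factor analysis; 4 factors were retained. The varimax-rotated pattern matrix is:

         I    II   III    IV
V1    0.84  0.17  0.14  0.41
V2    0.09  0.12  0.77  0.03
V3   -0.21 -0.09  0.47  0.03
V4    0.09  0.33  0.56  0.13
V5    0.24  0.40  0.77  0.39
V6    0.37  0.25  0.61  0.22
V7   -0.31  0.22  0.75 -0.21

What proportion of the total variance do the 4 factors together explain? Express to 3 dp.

Communalities: 0.9222, 0.6163, 0.2740, 0.4475, 0.9626, 0.6199, 0.7511; Σh² = 4.5936.
Total variance with 7 standardized items is 7, so the solution explains 4.5936/7 = 0.6562.

0.656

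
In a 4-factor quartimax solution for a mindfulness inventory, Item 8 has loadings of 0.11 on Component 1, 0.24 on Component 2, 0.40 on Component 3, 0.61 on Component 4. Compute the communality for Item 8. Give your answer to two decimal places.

0.60

h² = 0.11² + 0.24² + 0.40² + 0.61² = 0.0121 + 0.0576 + 0.1600 + 0.3721 = 0.6018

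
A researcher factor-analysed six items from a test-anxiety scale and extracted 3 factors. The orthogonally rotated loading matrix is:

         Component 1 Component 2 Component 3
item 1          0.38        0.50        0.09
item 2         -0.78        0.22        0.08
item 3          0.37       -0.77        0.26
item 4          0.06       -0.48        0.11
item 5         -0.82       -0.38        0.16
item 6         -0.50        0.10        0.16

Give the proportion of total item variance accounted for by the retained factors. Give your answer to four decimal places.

0.5395

Communalities: 0.4025, 0.6632, 0.7974, 0.2461, 0.8424, 0.2856; Σh² = 3.2372.
Total variance with 6 standardized items is 6, so the solution explains 3.2372/6 = 0.5395.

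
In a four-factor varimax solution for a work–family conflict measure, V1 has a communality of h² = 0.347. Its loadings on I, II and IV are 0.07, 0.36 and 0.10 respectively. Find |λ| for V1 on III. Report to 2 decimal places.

Under orthogonal rotation h² = Σλ², so λ_III² = h² − (0.1445) = 0.347 − 0.1445 = 0.2025.
|λ| = √0.2025 = 0.4500.

0.45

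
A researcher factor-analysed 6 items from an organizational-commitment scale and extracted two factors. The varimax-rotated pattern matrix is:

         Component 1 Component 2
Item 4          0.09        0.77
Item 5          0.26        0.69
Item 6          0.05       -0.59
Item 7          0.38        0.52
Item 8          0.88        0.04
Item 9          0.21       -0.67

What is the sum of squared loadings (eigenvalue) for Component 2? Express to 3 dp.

2.138

SS loadings for Component 2 = 0.77² + 0.69² + (-0.59)² + 0.52² + 0.04² + (-0.67)² = 0.5929 + 0.4761 + 0.3481 + 0.2704 + 0.0016 + 0.4489 = 2.1380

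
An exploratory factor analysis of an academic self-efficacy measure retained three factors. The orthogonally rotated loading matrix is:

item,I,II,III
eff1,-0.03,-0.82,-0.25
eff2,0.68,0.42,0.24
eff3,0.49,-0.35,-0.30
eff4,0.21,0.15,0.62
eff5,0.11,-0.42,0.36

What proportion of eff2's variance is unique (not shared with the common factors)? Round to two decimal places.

h² = 0.68² + 0.42² + 0.24² = 0.4624 + 0.1764 + 0.0576 = 0.6964
Uniqueness u² = 1 − h² = 1 − 0.6964 = 0.3036

0.30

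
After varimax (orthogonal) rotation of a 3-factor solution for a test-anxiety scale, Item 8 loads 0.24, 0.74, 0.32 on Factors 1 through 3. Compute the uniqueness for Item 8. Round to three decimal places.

0.292

h² = 0.24² + 0.74² + 0.32² = 0.0576 + 0.5476 + 0.1024 = 0.7076
Uniqueness u² = 1 − h² = 1 − 0.7076 = 0.2924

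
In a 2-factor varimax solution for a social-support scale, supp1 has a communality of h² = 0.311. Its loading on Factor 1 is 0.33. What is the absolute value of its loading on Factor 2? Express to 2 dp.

Under orthogonal rotation h² = Σλ², so λ_Factor 2² = h² − (0.1089) = 0.311 − 0.1089 = 0.2021.
|λ| = √0.2021 = 0.4496.

0.45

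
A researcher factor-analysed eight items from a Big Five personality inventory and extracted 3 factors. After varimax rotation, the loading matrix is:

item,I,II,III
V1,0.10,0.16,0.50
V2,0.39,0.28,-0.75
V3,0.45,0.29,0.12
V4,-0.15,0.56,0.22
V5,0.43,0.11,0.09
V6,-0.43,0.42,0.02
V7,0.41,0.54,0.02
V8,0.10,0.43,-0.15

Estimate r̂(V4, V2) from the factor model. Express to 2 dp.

r̂ = Σ λ_i·λ_j across factors = (-0.15)(0.39) + (0.56)(0.28) + (0.22)(-0.75)
  = -0.0585 +0.1568 -0.1650 = -0.0667

-0.07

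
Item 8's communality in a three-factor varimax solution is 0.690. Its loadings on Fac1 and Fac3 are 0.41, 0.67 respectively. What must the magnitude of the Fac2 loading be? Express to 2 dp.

0.27

Under orthogonal rotation h² = Σλ², so λ_Fac2² = h² − (0.6170) = 0.690 − 0.6170 = 0.0730.
|λ| = √0.0730 = 0.2702.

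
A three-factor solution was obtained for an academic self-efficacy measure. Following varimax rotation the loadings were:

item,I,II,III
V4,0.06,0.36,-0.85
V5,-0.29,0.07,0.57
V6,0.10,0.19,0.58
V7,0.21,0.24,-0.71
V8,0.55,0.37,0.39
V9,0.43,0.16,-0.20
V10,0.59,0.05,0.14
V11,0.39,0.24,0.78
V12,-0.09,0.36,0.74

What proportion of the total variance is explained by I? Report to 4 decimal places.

SS loadings for I = 0.06² + (-0.29)² + 0.10² + 0.21² + 0.55² + 0.43² + 0.59² + 0.39² + (-0.09)² = 1.1375
Proportion of variance = 1.1375 / 9 = 0.1264.

0.1264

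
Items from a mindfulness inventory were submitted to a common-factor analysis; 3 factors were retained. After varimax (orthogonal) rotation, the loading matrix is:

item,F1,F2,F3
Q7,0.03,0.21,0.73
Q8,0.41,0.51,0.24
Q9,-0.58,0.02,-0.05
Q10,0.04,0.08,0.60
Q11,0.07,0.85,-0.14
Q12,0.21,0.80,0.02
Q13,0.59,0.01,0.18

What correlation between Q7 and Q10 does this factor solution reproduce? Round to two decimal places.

0.46

r̂ = Σ λ_i·λ_j across factors = (0.03)(0.04) + (0.21)(0.08) + (0.73)(0.60)
  = +0.0012 +0.0168 +0.4380 = 0.4560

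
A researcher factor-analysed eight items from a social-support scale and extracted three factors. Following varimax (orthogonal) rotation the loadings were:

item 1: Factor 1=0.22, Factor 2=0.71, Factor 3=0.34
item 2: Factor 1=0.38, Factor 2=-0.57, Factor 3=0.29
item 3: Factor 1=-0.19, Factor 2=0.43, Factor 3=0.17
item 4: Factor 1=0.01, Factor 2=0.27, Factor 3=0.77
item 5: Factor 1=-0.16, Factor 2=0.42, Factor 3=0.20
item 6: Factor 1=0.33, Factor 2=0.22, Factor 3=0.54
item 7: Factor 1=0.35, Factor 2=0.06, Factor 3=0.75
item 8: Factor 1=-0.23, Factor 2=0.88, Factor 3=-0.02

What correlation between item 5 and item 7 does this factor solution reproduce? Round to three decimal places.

r̂ = Σ λ_i·λ_j across factors = (-0.16)(0.35) + (0.42)(0.06) + (0.20)(0.75)
  = -0.0560 +0.0252 +0.1500 = 0.1192

0.119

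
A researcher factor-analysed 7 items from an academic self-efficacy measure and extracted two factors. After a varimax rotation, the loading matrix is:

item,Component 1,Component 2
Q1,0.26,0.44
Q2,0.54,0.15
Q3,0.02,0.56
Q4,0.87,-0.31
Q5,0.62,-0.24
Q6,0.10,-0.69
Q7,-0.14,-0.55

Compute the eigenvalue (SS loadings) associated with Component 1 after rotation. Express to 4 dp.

1.5305

SS loadings for Component 1 = 0.26² + 0.54² + 0.02² + 0.87² + 0.62² + 0.10² + (-0.14)² = 0.0676 + 0.2916 + 0.0004 + 0.7569 + 0.3844 + 0.0100 + 0.0196 = 1.5305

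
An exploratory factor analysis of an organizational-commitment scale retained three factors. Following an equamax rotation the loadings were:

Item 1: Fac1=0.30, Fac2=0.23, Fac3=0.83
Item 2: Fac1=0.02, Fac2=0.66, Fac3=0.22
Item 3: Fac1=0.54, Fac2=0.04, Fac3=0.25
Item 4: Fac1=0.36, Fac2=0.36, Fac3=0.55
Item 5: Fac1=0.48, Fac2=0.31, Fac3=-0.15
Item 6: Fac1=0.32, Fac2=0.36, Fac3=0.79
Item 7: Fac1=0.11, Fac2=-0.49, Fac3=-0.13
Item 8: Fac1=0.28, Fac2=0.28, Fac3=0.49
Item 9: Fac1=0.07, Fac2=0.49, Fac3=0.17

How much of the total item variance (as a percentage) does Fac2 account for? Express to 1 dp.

15.6%

SS loadings for Fac2 = 0.23² + 0.66² + 0.04² + 0.36² + 0.31² + 0.36² + (-0.49)² + 0.28² + 0.49² = 1.4040
With 9 standardized items, total variance = 9. Proportion = 1.4040/9 = 0.1560 → 15.60%.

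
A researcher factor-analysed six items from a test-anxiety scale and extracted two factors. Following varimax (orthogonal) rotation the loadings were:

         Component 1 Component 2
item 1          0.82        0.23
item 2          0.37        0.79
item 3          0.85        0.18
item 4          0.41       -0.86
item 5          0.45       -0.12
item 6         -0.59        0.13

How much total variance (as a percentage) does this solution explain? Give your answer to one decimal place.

SS loadings by factor: 2.2505, 1.4803; total = 3.7308.
Total variance with 6 standardized items is 6, so the solution explains 3.7308/6 = 0.6218 = 62.18%.

62.2%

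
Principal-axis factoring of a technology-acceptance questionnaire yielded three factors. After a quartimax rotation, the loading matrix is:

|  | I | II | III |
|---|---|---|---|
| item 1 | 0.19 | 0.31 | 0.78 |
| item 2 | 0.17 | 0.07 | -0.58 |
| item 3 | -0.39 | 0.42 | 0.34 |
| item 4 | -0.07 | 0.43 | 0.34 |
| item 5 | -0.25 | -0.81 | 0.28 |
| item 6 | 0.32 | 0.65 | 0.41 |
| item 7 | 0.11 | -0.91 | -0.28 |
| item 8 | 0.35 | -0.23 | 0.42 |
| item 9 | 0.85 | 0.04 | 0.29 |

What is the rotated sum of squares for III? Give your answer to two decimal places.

1.76

SS loadings for III = 0.78² + (-0.58)² + 0.34² + 0.34² + 0.28² + 0.41² + (-0.28)² + 0.42² + 0.29² = 0.6084 + 0.3364 + 0.1156 + 0.1156 + 0.0784 + 0.1681 + 0.0784 + 0.1764 + 0.0841 = 1.7614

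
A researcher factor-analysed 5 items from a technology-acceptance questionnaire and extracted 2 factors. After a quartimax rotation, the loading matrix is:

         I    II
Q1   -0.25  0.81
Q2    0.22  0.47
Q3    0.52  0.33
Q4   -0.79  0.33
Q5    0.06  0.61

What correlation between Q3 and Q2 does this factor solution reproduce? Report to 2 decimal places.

0.27

r̂ = Σ λ_i·λ_j across factors = (0.52)(0.22) + (0.33)(0.47)
  = +0.1144 +0.1551 = 0.2695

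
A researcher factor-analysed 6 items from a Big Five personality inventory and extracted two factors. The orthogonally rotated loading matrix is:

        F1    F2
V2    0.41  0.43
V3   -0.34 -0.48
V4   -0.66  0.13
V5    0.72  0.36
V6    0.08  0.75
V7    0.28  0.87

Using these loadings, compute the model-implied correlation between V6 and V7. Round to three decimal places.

0.675

r̂ = Σ λ_i·λ_j across factors = (0.08)(0.28) + (0.75)(0.87)
  = +0.0224 +0.6525 = 0.6749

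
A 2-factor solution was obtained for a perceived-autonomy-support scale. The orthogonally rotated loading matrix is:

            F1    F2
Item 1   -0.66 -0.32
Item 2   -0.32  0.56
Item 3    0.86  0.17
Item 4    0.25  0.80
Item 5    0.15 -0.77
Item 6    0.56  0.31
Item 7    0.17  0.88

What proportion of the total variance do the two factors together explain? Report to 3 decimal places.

SS loadings by factor: 1.7051, 2.5483; total = 4.2534.
Total variance with 7 standardized items is 7, so the solution explains 4.2534/7 = 0.6076.

0.608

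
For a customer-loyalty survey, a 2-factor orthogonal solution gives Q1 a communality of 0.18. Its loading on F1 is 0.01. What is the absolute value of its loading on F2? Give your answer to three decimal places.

0.424

Under orthogonal rotation h² = Σλ², so λ_F2² = h² − (0.0001) = 0.18 − 0.0001 = 0.1799.
|λ| = √0.1799 = 0.4241.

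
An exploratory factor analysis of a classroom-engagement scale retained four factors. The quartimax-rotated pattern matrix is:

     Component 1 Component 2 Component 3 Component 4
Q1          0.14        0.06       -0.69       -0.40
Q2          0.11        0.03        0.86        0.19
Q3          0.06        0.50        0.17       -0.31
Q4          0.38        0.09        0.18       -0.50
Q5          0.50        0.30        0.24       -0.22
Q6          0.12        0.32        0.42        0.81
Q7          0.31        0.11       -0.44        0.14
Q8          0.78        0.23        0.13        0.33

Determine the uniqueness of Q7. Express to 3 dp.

h² = 0.31² + 0.11² + (-0.44)² + 0.14² = 0.0961 + 0.0121 + 0.1936 + 0.0196 = 0.3214
Uniqueness u² = 1 − h² = 1 − 0.3214 = 0.6786

0.679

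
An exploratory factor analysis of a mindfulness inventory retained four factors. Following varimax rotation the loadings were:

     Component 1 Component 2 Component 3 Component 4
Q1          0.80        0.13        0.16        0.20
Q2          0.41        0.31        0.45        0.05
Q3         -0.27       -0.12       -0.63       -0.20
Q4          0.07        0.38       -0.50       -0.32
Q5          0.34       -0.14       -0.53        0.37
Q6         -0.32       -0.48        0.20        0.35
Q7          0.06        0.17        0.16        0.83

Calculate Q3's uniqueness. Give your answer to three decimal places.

0.476

h² = (-0.27)² + (-0.12)² + (-0.63)² + (-0.20)² = 0.0729 + 0.0144 + 0.3969 + 0.0400 = 0.5242
Uniqueness u² = 1 − h² = 1 − 0.5242 = 0.4758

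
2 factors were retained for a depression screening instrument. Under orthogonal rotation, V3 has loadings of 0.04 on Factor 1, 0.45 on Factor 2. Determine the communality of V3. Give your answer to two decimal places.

0.20

h² = 0.04² + 0.45² = 0.0016 + 0.2025 = 0.2041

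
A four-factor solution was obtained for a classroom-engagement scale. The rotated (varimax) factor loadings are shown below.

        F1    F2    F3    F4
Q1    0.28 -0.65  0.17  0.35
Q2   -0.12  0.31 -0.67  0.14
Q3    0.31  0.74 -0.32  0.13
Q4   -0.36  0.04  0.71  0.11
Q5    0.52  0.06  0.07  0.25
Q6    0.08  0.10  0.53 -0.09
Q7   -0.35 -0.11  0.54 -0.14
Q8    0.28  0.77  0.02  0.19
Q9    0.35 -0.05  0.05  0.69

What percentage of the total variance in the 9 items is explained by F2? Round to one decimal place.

18.8%

SS loadings for F2 = (-0.65)² + 0.31² + 0.74² + 0.04² + 0.06² + 0.10² + (-0.11)² + 0.77² + (-0.05)² = 1.6889
With 9 standardized items, total variance = 9. Proportion = 1.6889/9 = 0.1877 → 18.77%.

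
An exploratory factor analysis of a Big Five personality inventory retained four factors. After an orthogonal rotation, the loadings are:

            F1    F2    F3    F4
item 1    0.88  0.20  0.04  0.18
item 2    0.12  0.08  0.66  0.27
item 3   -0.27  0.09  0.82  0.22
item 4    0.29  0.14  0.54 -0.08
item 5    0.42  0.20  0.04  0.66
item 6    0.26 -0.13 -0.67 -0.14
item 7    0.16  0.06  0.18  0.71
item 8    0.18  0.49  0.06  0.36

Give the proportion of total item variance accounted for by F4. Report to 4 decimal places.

SS loadings for F4 = 0.18² + 0.27² + 0.22² + (-0.08)² + 0.66² + (-0.14)² + 0.71² + 0.36² = 1.2490
Proportion of variance = 1.2490 / 8 = 0.1561.

0.1561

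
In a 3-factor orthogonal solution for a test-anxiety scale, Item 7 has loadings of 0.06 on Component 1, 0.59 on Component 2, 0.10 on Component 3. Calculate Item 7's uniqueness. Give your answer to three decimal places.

0.638

h² = 0.06² + 0.59² + 0.10² = 0.0036 + 0.3481 + 0.0100 = 0.3617
Uniqueness u² = 1 − h² = 1 − 0.3617 = 0.6383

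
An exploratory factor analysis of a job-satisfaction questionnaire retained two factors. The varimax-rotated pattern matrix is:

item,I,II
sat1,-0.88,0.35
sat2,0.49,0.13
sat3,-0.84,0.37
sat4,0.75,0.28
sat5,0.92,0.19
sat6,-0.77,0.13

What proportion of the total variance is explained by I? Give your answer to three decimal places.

SS loadings for I = (-0.88)² + 0.49² + (-0.84)² + 0.75² + 0.92² + (-0.77)² = 3.7219
Proportion of variance = 3.7219 / 6 = 0.6203.

0.620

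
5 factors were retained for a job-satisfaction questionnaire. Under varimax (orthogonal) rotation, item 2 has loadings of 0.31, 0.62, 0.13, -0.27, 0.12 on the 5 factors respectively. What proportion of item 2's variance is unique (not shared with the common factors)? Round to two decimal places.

h² = 0.31² + 0.62² + 0.13² + (-0.27)² + 0.12² = 0.0961 + 0.3844 + 0.0169 + 0.0729 + 0.0144 = 0.5847
Uniqueness u² = 1 − h² = 1 − 0.5847 = 0.4153

0.42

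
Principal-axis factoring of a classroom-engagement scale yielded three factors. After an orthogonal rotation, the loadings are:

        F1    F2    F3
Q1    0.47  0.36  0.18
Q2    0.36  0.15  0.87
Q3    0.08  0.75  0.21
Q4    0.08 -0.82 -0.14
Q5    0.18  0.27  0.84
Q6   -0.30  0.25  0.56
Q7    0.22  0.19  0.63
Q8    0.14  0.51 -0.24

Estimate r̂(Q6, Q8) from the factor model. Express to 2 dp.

r̂ = Σ λ_i·λ_j across factors = (-0.30)(0.14) + (0.25)(0.51) + (0.56)(-0.24)
  = -0.0420 +0.1275 -0.1344 = -0.0489

-0.05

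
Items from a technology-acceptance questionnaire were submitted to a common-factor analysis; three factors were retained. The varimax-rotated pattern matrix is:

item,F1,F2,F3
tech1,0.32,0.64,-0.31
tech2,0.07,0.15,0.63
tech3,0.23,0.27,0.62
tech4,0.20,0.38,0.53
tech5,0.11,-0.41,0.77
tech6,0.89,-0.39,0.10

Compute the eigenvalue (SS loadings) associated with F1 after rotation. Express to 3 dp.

1.004

SS loadings for F1 = 0.32² + 0.07² + 0.23² + 0.20² + 0.11² + 0.89² = 0.1024 + 0.0049 + 0.0529 + 0.0400 + 0.0121 + 0.7921 = 1.0044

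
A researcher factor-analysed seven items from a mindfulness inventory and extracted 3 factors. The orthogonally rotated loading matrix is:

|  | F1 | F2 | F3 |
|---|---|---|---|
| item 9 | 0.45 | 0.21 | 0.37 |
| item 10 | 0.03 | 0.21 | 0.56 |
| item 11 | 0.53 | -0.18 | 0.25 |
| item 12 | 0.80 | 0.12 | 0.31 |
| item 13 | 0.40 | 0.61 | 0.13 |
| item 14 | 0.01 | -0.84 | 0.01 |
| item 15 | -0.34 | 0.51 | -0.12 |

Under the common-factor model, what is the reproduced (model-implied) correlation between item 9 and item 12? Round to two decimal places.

0.50

r̂ = Σ λ_i·λ_j across factors = (0.45)(0.80) + (0.21)(0.12) + (0.37)(0.31)
  = +0.3600 +0.0252 +0.1147 = 0.4999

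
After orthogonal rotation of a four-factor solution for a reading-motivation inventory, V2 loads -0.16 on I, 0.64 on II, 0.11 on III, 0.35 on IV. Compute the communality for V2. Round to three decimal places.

0.570

h² = (-0.16)² + 0.64² + 0.11² + 0.35² = 0.0256 + 0.4096 + 0.0121 + 0.1225 = 0.5698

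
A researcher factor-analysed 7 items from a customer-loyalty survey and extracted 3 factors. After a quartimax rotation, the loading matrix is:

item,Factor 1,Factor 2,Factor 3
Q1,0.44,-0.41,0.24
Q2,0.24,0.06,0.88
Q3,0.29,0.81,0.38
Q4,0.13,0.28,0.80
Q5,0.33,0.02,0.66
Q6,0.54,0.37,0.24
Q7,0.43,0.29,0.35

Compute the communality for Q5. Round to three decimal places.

0.545

h² = 0.33² + 0.02² + 0.66² = 0.1089 + 0.0004 + 0.4356 = 0.5449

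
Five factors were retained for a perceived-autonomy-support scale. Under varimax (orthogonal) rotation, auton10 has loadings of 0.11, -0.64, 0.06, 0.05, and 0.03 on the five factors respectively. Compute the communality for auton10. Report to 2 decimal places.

0.43

h² = 0.11² + (-0.64)² + 0.06² + 0.05² + 0.03² = 0.0121 + 0.4096 + 0.0036 + 0.0025 + 0.0009 = 0.4287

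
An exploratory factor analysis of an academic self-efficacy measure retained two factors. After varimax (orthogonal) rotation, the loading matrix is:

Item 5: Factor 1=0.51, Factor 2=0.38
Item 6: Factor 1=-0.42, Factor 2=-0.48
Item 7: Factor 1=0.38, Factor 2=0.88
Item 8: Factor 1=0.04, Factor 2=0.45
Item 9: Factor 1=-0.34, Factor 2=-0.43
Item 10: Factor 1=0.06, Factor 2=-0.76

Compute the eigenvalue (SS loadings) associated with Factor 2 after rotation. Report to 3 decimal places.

2.114

SS loadings for Factor 2 = 0.38² + (-0.48)² + 0.88² + 0.45² + (-0.43)² + (-0.76)² = 0.1444 + 0.2304 + 0.7744 + 0.2025 + 0.1849 + 0.5776 = 2.1142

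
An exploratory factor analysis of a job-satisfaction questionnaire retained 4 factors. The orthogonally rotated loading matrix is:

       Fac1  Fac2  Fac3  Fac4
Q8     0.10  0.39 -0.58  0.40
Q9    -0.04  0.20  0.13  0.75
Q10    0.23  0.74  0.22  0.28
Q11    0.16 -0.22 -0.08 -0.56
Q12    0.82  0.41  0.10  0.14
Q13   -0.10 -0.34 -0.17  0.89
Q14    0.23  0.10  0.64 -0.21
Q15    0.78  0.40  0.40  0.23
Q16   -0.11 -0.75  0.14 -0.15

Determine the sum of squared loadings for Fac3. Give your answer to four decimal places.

SS loadings for Fac3 = (-0.58)² + 0.13² + 0.22² + (-0.08)² + 0.10² + (-0.17)² + 0.64² + 0.40² + 0.14² = 0.3364 + 0.0169 + 0.0484 + 0.0064 + 0.0100 + 0.0289 + 0.4096 + 0.1600 + 0.0196 = 1.0362

1.0362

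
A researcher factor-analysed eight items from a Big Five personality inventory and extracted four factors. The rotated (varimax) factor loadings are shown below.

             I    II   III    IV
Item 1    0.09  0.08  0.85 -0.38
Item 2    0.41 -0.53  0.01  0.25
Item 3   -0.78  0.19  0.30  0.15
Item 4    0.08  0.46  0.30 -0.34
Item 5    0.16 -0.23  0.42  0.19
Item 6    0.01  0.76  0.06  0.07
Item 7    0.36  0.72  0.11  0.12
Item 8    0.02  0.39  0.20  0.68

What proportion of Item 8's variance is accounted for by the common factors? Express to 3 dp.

h² = 0.02² + 0.39² + 0.20² + 0.68² = 0.0004 + 0.1521 + 0.0400 + 0.4624 = 0.6549

0.655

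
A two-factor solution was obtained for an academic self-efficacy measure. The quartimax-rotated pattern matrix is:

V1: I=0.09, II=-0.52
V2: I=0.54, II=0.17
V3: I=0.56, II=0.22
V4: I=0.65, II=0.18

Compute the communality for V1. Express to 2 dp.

0.28

h² = 0.09² + (-0.52)² = 0.0081 + 0.2704 = 0.2785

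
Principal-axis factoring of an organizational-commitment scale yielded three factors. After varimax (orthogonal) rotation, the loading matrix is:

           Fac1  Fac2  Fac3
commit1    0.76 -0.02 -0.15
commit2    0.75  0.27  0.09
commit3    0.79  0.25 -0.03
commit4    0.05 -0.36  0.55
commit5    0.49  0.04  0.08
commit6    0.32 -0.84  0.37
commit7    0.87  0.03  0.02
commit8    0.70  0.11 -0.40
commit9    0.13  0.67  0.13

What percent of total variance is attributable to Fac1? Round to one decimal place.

SS loadings for Fac1 = 0.76² + 0.75² + 0.79² + 0.05² + 0.49² + 0.32² + 0.87² + 0.70² + 0.13² = 3.3730
With 9 standardized items, total variance = 9. Proportion = 3.3730/9 = 0.3748 → 37.48%.

37.5%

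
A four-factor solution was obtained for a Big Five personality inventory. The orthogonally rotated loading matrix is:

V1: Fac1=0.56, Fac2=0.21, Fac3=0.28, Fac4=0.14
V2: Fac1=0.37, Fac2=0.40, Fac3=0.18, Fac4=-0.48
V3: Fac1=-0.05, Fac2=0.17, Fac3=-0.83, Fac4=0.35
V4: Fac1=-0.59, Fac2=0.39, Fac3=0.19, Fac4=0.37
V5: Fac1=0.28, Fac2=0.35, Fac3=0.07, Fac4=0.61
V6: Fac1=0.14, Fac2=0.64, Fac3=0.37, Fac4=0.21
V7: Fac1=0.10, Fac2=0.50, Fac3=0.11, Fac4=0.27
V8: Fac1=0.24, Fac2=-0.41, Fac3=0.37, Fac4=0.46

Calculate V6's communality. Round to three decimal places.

h² = 0.14² + 0.64² + 0.37² + 0.21² = 0.0196 + 0.4096 + 0.1369 + 0.0441 = 0.6102

0.610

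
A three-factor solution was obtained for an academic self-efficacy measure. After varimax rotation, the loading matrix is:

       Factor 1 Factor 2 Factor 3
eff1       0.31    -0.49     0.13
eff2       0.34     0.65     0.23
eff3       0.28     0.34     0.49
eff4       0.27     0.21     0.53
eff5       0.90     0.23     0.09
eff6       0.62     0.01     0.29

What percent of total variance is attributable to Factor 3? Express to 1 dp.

11.4%

SS loadings for Factor 3 = 0.13² + 0.23² + 0.49² + 0.53² + 0.09² + 0.29² = 0.6830
With 6 standardized items, total variance = 6. Proportion = 0.6830/6 = 0.1138 → 11.38%.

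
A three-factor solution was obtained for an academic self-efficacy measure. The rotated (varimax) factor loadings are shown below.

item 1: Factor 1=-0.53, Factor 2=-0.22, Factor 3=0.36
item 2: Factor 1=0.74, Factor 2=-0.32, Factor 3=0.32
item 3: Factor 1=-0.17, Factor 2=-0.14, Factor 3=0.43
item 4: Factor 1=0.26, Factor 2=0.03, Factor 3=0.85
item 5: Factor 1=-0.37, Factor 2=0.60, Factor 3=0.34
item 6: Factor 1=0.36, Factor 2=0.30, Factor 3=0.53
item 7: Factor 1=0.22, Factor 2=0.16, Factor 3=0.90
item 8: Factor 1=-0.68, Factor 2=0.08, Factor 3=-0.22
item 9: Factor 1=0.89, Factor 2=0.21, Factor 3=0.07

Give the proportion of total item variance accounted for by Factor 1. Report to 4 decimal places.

0.2772

SS loadings for Factor 1 = (-0.53)² + 0.74² + (-0.17)² + 0.26² + (-0.37)² + 0.36² + 0.22² + (-0.68)² + 0.89² = 2.4944
Proportion of variance = 2.4944 / 9 = 0.2772.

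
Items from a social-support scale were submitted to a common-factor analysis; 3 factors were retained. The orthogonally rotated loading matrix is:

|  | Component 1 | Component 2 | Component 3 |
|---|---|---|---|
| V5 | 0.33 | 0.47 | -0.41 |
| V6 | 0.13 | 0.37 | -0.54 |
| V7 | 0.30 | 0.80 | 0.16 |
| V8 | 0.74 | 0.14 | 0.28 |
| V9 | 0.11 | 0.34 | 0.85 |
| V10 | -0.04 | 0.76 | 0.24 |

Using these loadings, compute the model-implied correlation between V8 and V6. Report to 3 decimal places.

r̂ = Σ λ_i·λ_j across factors = (0.74)(0.13) + (0.14)(0.37) + (0.28)(-0.54)
  = +0.0962 +0.0518 -0.1512 = -0.0032

-0.003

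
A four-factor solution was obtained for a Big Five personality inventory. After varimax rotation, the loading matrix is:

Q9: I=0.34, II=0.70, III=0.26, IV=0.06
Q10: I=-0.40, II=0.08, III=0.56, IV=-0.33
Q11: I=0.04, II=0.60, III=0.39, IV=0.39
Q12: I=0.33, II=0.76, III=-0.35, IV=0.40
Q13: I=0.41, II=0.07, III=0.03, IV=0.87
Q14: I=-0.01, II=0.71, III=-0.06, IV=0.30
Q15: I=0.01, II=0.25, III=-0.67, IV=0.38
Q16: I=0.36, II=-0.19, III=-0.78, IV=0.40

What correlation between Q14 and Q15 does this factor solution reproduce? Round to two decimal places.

0.33

r̂ = Σ λ_i·λ_j across factors = (-0.01)(0.01) + (0.71)(0.25) + (-0.06)(-0.67) + (0.30)(0.38)
  = -0.0001 +0.1775 +0.0402 +0.1140 = 0.3316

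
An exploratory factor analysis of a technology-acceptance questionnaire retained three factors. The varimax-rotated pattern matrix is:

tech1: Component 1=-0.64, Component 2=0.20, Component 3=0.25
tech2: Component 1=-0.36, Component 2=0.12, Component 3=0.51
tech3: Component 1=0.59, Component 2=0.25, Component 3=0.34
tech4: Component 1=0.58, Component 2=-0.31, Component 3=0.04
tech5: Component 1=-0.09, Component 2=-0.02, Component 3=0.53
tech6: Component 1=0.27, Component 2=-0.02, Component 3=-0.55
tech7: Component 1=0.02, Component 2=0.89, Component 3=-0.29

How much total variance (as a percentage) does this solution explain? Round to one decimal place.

48.8%

SS loadings by factor: 1.3051, 1.0059, 1.1073; total = 3.4183.
Total variance with 7 standardized items is 7, so the solution explains 3.4183/7 = 0.4883 = 48.83%.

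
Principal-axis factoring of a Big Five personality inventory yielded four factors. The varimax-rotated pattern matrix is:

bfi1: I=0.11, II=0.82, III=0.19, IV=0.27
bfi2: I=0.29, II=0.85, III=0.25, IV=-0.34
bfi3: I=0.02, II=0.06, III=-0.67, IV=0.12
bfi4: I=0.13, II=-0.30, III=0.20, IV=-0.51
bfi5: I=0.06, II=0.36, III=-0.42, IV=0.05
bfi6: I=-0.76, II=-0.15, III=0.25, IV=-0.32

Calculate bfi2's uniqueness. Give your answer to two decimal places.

h² = 0.29² + 0.85² + 0.25² + (-0.34)² = 0.0841 + 0.7225 + 0.0625 + 0.1156 = 0.9847
Uniqueness u² = 1 − h² = 1 − 0.9847 = 0.0153

0.02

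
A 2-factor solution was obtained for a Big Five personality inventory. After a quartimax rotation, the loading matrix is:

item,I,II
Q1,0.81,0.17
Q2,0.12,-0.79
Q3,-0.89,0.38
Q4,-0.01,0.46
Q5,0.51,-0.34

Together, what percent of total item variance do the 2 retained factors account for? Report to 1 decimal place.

56.9%

SS loadings by factor: 1.7228, 1.1246; total = 2.8474.
Total variance with 5 standardized items is 5, so the solution explains 2.8474/5 = 0.5695 = 56.95%.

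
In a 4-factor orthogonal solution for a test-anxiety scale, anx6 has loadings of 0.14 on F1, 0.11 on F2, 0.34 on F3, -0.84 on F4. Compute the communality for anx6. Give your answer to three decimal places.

h² = 0.14² + 0.11² + 0.34² + (-0.84)² = 0.0196 + 0.0121 + 0.1156 + 0.7056 = 0.8529

0.853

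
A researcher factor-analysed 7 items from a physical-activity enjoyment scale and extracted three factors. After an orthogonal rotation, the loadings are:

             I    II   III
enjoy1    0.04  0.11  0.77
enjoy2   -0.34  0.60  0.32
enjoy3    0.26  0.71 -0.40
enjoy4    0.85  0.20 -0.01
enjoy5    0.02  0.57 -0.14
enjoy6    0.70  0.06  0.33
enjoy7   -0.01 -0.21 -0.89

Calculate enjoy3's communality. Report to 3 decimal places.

h² = 0.26² + 0.71² + (-0.40)² = 0.0676 + 0.5041 + 0.1600 = 0.7317

0.732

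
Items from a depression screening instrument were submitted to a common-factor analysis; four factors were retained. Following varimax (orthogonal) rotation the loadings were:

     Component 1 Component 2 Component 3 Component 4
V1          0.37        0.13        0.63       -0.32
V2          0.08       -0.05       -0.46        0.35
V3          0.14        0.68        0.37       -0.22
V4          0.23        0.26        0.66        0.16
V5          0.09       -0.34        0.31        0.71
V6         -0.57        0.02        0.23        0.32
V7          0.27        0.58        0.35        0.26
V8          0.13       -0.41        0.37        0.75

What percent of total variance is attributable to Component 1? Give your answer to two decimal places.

7.98%

SS loadings for Component 1 = 0.37² + 0.08² + 0.14² + 0.23² + 0.09² + (-0.57)² + 0.27² + 0.13² = 0.6386
With 8 standardized items, total variance = 8. Proportion = 0.6386/8 = 0.0798 → 7.98%.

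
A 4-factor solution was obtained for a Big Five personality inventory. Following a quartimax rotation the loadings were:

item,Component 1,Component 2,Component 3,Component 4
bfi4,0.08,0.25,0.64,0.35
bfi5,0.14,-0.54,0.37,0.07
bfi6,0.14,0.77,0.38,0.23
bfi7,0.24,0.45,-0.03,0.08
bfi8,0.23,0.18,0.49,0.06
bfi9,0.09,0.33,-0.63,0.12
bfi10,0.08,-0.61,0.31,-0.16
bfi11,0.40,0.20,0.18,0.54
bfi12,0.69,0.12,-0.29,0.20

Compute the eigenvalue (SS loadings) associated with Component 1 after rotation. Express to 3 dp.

0.807

SS loadings for Component 1 = 0.08² + 0.14² + 0.14² + 0.24² + 0.23² + 0.09² + 0.08² + 0.40² + 0.69² = 0.0064 + 0.0196 + 0.0196 + 0.0576 + 0.0529 + 0.0081 + 0.0064 + 0.1600 + 0.4761 = 0.8067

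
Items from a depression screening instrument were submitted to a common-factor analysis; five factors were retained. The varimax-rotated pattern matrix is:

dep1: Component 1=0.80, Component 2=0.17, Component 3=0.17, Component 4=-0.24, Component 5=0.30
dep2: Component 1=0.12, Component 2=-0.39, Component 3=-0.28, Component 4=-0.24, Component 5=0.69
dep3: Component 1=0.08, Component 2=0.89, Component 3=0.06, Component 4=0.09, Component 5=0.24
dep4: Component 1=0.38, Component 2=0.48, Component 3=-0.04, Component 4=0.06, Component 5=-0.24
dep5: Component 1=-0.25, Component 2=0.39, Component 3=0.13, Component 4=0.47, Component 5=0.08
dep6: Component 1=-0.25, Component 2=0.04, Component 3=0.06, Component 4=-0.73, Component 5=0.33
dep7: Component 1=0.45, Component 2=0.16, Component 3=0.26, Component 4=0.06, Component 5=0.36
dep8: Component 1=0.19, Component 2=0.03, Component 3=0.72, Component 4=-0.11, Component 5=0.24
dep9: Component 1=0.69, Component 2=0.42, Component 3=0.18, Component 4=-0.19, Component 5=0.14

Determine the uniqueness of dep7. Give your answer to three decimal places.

0.571

h² = 0.45² + 0.16² + 0.26² + 0.06² + 0.36² = 0.2025 + 0.0256 + 0.0676 + 0.0036 + 0.1296 = 0.4289
Uniqueness u² = 1 − h² = 1 − 0.4289 = 0.5711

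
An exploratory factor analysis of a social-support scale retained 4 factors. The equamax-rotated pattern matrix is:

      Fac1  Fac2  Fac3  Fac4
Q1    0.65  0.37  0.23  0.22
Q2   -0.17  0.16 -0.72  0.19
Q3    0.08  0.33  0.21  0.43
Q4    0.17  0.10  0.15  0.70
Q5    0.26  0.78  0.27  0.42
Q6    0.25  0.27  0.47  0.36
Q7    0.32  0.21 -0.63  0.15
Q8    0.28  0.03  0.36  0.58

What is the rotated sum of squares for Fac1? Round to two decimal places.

0.80

SS loadings for Fac1 = 0.65² + (-0.17)² + 0.08² + 0.17² + 0.26² + 0.25² + 0.32² + 0.28² = 0.4225 + 0.0289 + 0.0064 + 0.0289 + 0.0676 + 0.0625 + 0.1024 + 0.0784 = 0.7976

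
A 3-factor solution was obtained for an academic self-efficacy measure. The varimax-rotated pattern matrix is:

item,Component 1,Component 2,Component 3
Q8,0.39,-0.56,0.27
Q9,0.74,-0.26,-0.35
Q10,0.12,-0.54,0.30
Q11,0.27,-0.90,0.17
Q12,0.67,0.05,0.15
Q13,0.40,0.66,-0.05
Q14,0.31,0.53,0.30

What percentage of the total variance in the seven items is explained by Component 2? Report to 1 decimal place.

SS loadings for Component 2 = (-0.56)² + (-0.26)² + (-0.54)² + (-0.90)² + 0.05² + 0.66² + 0.53² = 2.2018
With 7 standardized items, total variance = 7. Proportion = 2.2018/7 = 0.3145 → 31.45%.

31.5%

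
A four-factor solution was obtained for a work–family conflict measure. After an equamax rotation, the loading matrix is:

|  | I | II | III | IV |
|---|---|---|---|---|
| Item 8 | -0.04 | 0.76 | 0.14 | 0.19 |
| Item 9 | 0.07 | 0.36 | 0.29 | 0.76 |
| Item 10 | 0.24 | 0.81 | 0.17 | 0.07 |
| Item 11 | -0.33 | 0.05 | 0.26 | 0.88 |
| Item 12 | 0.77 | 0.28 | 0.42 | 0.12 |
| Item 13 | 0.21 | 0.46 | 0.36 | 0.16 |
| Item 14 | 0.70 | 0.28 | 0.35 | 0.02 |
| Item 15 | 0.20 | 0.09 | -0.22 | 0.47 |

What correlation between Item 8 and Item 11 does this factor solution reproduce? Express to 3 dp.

r̂ = Σ λ_i·λ_j across factors = (-0.04)(-0.33) + (0.76)(0.05) + (0.14)(0.26) + (0.19)(0.88)
  = +0.0132 +0.0380 +0.0364 +0.1672 = 0.2548

0.255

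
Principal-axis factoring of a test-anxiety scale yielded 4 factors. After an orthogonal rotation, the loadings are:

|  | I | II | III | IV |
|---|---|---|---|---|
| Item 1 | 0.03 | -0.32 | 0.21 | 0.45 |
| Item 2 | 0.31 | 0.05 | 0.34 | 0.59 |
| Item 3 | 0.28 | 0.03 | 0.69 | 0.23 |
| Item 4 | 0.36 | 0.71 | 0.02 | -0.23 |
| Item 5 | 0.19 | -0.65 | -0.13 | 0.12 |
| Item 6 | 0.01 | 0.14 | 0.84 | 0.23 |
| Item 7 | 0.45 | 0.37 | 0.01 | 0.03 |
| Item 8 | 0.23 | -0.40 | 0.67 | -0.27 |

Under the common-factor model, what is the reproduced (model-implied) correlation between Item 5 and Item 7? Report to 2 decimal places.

-0.15

r̂ = Σ λ_i·λ_j across factors = (0.19)(0.45) + (-0.65)(0.37) + (-0.13)(0.01) + (0.12)(0.03)
  = +0.0855 -0.2405 -0.0013 +0.0036 = -0.1527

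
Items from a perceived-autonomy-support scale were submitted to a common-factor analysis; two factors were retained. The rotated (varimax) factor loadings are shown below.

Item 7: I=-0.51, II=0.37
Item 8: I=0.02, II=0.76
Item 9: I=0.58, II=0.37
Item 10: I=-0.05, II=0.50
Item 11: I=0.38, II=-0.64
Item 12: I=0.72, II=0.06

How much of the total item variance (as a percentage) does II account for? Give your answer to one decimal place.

SS loadings for II = 0.37² + 0.76² + 0.37² + 0.50² + (-0.64)² + 0.06² = 1.5146
With 6 standardized items, total variance = 6. Proportion = 1.5146/6 = 0.2524 → 25.24%.

25.2%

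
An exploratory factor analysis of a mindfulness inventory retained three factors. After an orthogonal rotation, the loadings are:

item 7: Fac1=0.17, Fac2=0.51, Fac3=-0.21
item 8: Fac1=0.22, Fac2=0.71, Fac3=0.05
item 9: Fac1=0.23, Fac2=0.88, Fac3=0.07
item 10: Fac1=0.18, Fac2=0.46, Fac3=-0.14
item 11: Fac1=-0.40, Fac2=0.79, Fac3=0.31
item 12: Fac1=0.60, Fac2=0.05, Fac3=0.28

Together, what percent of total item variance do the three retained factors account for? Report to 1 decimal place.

SS loadings by factor: 0.6826, 2.3768, 0.2456; total = 3.3050.
Total variance with 6 standardized items is 6, so the solution explains 3.3050/6 = 0.5508 = 55.08%.

55.1%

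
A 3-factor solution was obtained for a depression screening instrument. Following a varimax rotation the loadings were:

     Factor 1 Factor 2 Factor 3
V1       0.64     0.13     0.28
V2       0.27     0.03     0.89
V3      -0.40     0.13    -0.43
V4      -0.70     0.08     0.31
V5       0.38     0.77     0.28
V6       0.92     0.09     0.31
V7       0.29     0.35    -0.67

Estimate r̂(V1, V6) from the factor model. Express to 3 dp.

0.687

r̂ = Σ λ_i·λ_j across factors = (0.64)(0.92) + (0.13)(0.09) + (0.28)(0.31)
  = +0.5888 +0.0117 +0.0868 = 0.6873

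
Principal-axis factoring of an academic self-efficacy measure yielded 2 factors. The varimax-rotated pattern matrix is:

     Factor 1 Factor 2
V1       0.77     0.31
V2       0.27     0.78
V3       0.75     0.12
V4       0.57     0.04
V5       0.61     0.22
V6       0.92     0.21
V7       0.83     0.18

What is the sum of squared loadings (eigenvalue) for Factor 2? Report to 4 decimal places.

SS loadings for Factor 2 = 0.31² + 0.78² + 0.12² + 0.04² + 0.22² + 0.21² + 0.18² = 0.0961 + 0.6084 + 0.0144 + 0.0016 + 0.0484 + 0.0441 + 0.0324 = 0.8454

0.8454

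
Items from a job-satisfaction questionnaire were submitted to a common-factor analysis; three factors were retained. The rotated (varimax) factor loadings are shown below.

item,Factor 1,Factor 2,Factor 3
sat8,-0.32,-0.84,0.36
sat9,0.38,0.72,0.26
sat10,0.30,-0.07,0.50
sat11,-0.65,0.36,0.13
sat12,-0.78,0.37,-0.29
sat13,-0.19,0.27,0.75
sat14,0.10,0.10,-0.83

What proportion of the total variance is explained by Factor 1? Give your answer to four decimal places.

SS loadings for Factor 1 = (-0.32)² + 0.38² + 0.30² + (-0.65)² + (-0.78)² + (-0.19)² + 0.10² = 1.4138
Proportion of variance = 1.4138 / 7 = 0.2020.

0.2020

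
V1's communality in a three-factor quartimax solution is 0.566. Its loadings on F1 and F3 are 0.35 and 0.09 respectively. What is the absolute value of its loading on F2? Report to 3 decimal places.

0.660

Under orthogonal rotation h² = Σλ², so λ_F2² = h² − (0.1306) = 0.566 − 0.1306 = 0.4354.
|λ| = √0.4354 = 0.6598.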